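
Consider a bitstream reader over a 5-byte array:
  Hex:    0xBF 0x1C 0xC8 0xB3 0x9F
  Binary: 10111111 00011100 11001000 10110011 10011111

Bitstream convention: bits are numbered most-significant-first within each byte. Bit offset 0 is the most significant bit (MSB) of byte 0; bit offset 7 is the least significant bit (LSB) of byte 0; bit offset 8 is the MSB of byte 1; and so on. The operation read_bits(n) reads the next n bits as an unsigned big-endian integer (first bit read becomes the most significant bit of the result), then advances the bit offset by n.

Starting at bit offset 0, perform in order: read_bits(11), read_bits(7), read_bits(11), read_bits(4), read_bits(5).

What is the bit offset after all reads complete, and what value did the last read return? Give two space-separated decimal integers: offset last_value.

Answer: 38 7

Derivation:
Read 1: bits[0:11] width=11 -> value=1528 (bin 10111111000); offset now 11 = byte 1 bit 3; 29 bits remain
Read 2: bits[11:18] width=7 -> value=115 (bin 1110011); offset now 18 = byte 2 bit 2; 22 bits remain
Read 3: bits[18:29] width=11 -> value=278 (bin 00100010110); offset now 29 = byte 3 bit 5; 11 bits remain
Read 4: bits[29:33] width=4 -> value=7 (bin 0111); offset now 33 = byte 4 bit 1; 7 bits remain
Read 5: bits[33:38] width=5 -> value=7 (bin 00111); offset now 38 = byte 4 bit 6; 2 bits remain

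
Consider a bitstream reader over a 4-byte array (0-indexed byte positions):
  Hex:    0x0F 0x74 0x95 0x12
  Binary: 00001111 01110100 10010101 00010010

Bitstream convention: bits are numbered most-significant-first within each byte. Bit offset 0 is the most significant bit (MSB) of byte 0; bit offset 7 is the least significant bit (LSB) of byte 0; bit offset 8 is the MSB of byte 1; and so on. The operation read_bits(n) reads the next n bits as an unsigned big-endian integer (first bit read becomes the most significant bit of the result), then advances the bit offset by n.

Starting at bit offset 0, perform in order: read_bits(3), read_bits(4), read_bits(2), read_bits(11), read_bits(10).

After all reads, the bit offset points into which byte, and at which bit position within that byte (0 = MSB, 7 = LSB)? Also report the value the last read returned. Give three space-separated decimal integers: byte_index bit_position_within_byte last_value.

Read 1: bits[0:3] width=3 -> value=0 (bin 000); offset now 3 = byte 0 bit 3; 29 bits remain
Read 2: bits[3:7] width=4 -> value=7 (bin 0111); offset now 7 = byte 0 bit 7; 25 bits remain
Read 3: bits[7:9] width=2 -> value=2 (bin 10); offset now 9 = byte 1 bit 1; 23 bits remain
Read 4: bits[9:20] width=11 -> value=1865 (bin 11101001001); offset now 20 = byte 2 bit 4; 12 bits remain
Read 5: bits[20:30] width=10 -> value=324 (bin 0101000100); offset now 30 = byte 3 bit 6; 2 bits remain

Answer: 3 6 324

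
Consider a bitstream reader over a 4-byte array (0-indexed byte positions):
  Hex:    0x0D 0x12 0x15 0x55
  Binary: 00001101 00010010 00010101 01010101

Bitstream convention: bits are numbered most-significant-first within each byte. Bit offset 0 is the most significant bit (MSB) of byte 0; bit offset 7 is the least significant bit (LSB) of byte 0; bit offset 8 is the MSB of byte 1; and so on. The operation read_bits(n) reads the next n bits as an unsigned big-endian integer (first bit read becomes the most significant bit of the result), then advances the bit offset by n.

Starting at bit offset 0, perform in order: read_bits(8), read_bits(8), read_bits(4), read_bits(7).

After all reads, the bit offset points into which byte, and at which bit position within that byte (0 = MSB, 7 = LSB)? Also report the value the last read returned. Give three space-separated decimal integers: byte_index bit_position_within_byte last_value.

Read 1: bits[0:8] width=8 -> value=13 (bin 00001101); offset now 8 = byte 1 bit 0; 24 bits remain
Read 2: bits[8:16] width=8 -> value=18 (bin 00010010); offset now 16 = byte 2 bit 0; 16 bits remain
Read 3: bits[16:20] width=4 -> value=1 (bin 0001); offset now 20 = byte 2 bit 4; 12 bits remain
Read 4: bits[20:27] width=7 -> value=42 (bin 0101010); offset now 27 = byte 3 bit 3; 5 bits remain

Answer: 3 3 42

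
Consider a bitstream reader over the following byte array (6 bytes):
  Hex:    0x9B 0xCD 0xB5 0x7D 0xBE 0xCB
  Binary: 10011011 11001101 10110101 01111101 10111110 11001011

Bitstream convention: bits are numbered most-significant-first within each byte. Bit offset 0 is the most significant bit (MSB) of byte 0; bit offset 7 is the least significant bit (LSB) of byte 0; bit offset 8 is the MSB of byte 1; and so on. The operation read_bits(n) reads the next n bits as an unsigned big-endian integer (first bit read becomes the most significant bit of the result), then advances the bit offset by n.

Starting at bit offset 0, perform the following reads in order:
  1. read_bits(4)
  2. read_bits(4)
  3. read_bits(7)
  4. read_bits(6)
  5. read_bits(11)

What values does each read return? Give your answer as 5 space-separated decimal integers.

Read 1: bits[0:4] width=4 -> value=9 (bin 1001); offset now 4 = byte 0 bit 4; 44 bits remain
Read 2: bits[4:8] width=4 -> value=11 (bin 1011); offset now 8 = byte 1 bit 0; 40 bits remain
Read 3: bits[8:15] width=7 -> value=102 (bin 1100110); offset now 15 = byte 1 bit 7; 33 bits remain
Read 4: bits[15:21] width=6 -> value=54 (bin 110110); offset now 21 = byte 2 bit 5; 27 bits remain
Read 5: bits[21:32] width=11 -> value=1405 (bin 10101111101); offset now 32 = byte 4 bit 0; 16 bits remain

Answer: 9 11 102 54 1405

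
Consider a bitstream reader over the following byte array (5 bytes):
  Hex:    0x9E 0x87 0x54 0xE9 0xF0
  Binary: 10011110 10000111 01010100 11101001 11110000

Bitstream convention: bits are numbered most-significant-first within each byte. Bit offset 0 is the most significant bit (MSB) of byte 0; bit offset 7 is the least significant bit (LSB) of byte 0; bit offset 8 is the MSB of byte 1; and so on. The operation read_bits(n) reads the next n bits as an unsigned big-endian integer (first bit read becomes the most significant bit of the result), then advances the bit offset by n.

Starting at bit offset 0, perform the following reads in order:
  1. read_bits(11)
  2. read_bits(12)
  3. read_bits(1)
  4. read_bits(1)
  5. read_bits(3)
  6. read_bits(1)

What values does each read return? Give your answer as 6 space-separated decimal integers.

Read 1: bits[0:11] width=11 -> value=1268 (bin 10011110100); offset now 11 = byte 1 bit 3; 29 bits remain
Read 2: bits[11:23] width=12 -> value=938 (bin 001110101010); offset now 23 = byte 2 bit 7; 17 bits remain
Read 3: bits[23:24] width=1 -> value=0 (bin 0); offset now 24 = byte 3 bit 0; 16 bits remain
Read 4: bits[24:25] width=1 -> value=1 (bin 1); offset now 25 = byte 3 bit 1; 15 bits remain
Read 5: bits[25:28] width=3 -> value=6 (bin 110); offset now 28 = byte 3 bit 4; 12 bits remain
Read 6: bits[28:29] width=1 -> value=1 (bin 1); offset now 29 = byte 3 bit 5; 11 bits remain

Answer: 1268 938 0 1 6 1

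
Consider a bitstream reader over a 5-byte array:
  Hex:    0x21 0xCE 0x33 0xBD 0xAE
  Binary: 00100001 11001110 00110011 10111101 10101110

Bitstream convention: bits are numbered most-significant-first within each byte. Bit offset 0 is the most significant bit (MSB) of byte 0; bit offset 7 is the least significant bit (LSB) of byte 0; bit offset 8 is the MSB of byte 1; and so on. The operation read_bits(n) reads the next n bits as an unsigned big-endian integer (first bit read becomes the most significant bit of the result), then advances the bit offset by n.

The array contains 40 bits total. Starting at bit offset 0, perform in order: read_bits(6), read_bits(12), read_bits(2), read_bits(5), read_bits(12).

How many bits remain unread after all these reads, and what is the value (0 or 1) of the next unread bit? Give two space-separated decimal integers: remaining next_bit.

Answer: 3 1

Derivation:
Read 1: bits[0:6] width=6 -> value=8 (bin 001000); offset now 6 = byte 0 bit 6; 34 bits remain
Read 2: bits[6:18] width=12 -> value=1848 (bin 011100111000); offset now 18 = byte 2 bit 2; 22 bits remain
Read 3: bits[18:20] width=2 -> value=3 (bin 11); offset now 20 = byte 2 bit 4; 20 bits remain
Read 4: bits[20:25] width=5 -> value=7 (bin 00111); offset now 25 = byte 3 bit 1; 15 bits remain
Read 5: bits[25:37] width=12 -> value=1973 (bin 011110110101); offset now 37 = byte 4 bit 5; 3 bits remain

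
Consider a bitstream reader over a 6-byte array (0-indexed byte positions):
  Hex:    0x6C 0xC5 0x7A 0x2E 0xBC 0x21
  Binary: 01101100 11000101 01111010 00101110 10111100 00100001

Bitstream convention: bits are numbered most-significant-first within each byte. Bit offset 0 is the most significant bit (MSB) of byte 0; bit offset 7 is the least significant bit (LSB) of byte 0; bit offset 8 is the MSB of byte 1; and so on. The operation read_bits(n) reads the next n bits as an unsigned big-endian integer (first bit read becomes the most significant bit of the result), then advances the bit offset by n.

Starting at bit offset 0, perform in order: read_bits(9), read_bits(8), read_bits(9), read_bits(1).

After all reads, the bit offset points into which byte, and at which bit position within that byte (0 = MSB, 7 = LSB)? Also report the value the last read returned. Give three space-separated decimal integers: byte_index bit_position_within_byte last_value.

Read 1: bits[0:9] width=9 -> value=217 (bin 011011001); offset now 9 = byte 1 bit 1; 39 bits remain
Read 2: bits[9:17] width=8 -> value=138 (bin 10001010); offset now 17 = byte 2 bit 1; 31 bits remain
Read 3: bits[17:26] width=9 -> value=488 (bin 111101000); offset now 26 = byte 3 bit 2; 22 bits remain
Read 4: bits[26:27] width=1 -> value=1 (bin 1); offset now 27 = byte 3 bit 3; 21 bits remain

Answer: 3 3 1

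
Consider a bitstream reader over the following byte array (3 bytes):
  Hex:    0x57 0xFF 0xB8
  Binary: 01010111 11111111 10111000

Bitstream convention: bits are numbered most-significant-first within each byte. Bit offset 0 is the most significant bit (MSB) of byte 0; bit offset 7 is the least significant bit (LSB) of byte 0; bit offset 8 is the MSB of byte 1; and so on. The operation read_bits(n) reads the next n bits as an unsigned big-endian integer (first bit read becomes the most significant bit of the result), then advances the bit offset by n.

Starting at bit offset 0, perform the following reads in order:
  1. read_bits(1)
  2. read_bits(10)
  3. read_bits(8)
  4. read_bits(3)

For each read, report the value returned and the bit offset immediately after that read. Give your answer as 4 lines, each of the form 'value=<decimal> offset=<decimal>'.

Read 1: bits[0:1] width=1 -> value=0 (bin 0); offset now 1 = byte 0 bit 1; 23 bits remain
Read 2: bits[1:11] width=10 -> value=703 (bin 1010111111); offset now 11 = byte 1 bit 3; 13 bits remain
Read 3: bits[11:19] width=8 -> value=253 (bin 11111101); offset now 19 = byte 2 bit 3; 5 bits remain
Read 4: bits[19:22] width=3 -> value=6 (bin 110); offset now 22 = byte 2 bit 6; 2 bits remain

Answer: value=0 offset=1
value=703 offset=11
value=253 offset=19
value=6 offset=22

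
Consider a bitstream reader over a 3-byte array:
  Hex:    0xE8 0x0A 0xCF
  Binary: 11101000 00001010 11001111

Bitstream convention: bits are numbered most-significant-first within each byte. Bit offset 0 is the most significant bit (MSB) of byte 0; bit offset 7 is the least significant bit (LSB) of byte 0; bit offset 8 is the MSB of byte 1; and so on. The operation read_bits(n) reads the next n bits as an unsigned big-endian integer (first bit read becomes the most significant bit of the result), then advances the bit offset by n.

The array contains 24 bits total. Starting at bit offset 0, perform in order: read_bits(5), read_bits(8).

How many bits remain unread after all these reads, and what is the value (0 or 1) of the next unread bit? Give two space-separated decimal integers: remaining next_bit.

Read 1: bits[0:5] width=5 -> value=29 (bin 11101); offset now 5 = byte 0 bit 5; 19 bits remain
Read 2: bits[5:13] width=8 -> value=1 (bin 00000001); offset now 13 = byte 1 bit 5; 11 bits remain

Answer: 11 0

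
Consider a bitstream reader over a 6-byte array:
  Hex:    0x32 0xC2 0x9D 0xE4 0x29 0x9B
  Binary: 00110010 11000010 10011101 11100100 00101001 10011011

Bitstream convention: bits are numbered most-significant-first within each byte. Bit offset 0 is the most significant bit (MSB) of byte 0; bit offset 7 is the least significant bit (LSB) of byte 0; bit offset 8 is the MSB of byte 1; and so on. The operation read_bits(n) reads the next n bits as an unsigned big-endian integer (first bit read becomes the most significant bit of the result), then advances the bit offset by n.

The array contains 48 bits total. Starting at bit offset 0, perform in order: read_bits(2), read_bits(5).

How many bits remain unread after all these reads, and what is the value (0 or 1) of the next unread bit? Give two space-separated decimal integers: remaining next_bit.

Answer: 41 0

Derivation:
Read 1: bits[0:2] width=2 -> value=0 (bin 00); offset now 2 = byte 0 bit 2; 46 bits remain
Read 2: bits[2:7] width=5 -> value=25 (bin 11001); offset now 7 = byte 0 bit 7; 41 bits remain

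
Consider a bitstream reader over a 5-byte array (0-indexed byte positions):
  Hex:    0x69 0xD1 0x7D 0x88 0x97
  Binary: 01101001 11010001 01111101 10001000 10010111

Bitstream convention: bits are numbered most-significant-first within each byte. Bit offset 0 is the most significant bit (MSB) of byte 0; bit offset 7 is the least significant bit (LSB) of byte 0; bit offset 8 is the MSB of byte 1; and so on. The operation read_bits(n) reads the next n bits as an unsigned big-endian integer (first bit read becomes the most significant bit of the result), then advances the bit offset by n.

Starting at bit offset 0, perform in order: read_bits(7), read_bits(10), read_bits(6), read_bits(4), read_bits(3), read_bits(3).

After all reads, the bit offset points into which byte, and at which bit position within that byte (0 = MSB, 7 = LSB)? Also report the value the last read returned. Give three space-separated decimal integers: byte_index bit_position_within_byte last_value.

Answer: 4 1 1

Derivation:
Read 1: bits[0:7] width=7 -> value=52 (bin 0110100); offset now 7 = byte 0 bit 7; 33 bits remain
Read 2: bits[7:17] width=10 -> value=930 (bin 1110100010); offset now 17 = byte 2 bit 1; 23 bits remain
Read 3: bits[17:23] width=6 -> value=62 (bin 111110); offset now 23 = byte 2 bit 7; 17 bits remain
Read 4: bits[23:27] width=4 -> value=12 (bin 1100); offset now 27 = byte 3 bit 3; 13 bits remain
Read 5: bits[27:30] width=3 -> value=2 (bin 010); offset now 30 = byte 3 bit 6; 10 bits remain
Read 6: bits[30:33] width=3 -> value=1 (bin 001); offset now 33 = byte 4 bit 1; 7 bits remain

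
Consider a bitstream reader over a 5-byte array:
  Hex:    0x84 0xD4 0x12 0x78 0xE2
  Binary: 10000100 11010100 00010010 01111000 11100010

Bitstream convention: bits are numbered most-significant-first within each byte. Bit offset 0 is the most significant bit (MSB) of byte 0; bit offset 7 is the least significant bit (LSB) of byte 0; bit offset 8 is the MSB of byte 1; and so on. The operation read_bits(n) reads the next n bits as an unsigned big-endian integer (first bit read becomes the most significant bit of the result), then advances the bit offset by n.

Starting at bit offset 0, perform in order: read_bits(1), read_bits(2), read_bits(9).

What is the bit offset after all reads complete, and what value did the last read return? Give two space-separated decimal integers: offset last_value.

Answer: 12 77

Derivation:
Read 1: bits[0:1] width=1 -> value=1 (bin 1); offset now 1 = byte 0 bit 1; 39 bits remain
Read 2: bits[1:3] width=2 -> value=0 (bin 00); offset now 3 = byte 0 bit 3; 37 bits remain
Read 3: bits[3:12] width=9 -> value=77 (bin 001001101); offset now 12 = byte 1 bit 4; 28 bits remain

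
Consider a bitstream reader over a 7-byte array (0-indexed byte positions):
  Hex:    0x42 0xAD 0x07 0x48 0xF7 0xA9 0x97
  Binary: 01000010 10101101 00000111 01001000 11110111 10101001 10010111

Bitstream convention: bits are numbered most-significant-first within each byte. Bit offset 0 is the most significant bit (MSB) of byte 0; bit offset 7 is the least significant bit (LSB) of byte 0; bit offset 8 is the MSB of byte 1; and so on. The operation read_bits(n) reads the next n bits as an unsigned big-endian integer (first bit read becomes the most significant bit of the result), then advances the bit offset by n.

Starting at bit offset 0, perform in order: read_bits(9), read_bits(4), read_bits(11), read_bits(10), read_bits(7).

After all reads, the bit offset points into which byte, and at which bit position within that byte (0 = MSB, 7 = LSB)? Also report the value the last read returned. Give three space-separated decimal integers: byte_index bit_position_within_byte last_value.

Read 1: bits[0:9] width=9 -> value=133 (bin 010000101); offset now 9 = byte 1 bit 1; 47 bits remain
Read 2: bits[9:13] width=4 -> value=5 (bin 0101); offset now 13 = byte 1 bit 5; 43 bits remain
Read 3: bits[13:24] width=11 -> value=1287 (bin 10100000111); offset now 24 = byte 3 bit 0; 32 bits remain
Read 4: bits[24:34] width=10 -> value=291 (bin 0100100011); offset now 34 = byte 4 bit 2; 22 bits remain
Read 5: bits[34:41] width=7 -> value=111 (bin 1101111); offset now 41 = byte 5 bit 1; 15 bits remain

Answer: 5 1 111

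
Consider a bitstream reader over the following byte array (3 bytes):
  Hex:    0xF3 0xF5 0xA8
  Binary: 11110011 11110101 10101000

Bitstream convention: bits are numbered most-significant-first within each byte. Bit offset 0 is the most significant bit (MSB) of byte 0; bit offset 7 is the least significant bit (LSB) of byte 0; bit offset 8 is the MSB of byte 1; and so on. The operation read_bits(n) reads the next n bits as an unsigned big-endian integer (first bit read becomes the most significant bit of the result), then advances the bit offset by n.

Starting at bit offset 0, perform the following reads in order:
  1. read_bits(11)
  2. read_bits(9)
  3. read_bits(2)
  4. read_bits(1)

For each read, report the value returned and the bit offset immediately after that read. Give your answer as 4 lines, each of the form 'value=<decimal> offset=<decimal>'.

Answer: value=1951 offset=11
value=346 offset=20
value=2 offset=22
value=0 offset=23

Derivation:
Read 1: bits[0:11] width=11 -> value=1951 (bin 11110011111); offset now 11 = byte 1 bit 3; 13 bits remain
Read 2: bits[11:20] width=9 -> value=346 (bin 101011010); offset now 20 = byte 2 bit 4; 4 bits remain
Read 3: bits[20:22] width=2 -> value=2 (bin 10); offset now 22 = byte 2 bit 6; 2 bits remain
Read 4: bits[22:23] width=1 -> value=0 (bin 0); offset now 23 = byte 2 bit 7; 1 bits remain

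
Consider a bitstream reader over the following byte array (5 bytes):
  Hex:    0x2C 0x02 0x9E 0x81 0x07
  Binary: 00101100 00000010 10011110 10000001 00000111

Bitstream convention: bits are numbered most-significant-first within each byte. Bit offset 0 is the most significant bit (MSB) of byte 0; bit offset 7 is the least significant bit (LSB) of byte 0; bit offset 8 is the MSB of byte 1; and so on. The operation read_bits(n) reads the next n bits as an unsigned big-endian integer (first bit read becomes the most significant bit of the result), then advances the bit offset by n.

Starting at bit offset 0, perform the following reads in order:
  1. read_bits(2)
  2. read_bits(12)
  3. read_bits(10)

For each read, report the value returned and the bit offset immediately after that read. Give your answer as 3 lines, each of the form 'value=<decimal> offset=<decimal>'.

Read 1: bits[0:2] width=2 -> value=0 (bin 00); offset now 2 = byte 0 bit 2; 38 bits remain
Read 2: bits[2:14] width=12 -> value=2816 (bin 101100000000); offset now 14 = byte 1 bit 6; 26 bits remain
Read 3: bits[14:24] width=10 -> value=670 (bin 1010011110); offset now 24 = byte 3 bit 0; 16 bits remain

Answer: value=0 offset=2
value=2816 offset=14
value=670 offset=24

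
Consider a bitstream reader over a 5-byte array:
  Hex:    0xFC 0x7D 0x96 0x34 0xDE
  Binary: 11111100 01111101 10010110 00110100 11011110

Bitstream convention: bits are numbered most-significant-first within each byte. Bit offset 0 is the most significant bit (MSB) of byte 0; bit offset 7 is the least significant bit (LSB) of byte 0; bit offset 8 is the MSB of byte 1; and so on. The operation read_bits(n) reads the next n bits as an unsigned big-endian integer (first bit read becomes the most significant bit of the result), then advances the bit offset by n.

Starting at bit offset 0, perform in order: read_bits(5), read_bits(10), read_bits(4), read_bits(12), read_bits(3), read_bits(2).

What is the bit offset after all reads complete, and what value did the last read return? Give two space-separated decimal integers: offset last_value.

Answer: 36 1

Derivation:
Read 1: bits[0:5] width=5 -> value=31 (bin 11111); offset now 5 = byte 0 bit 5; 35 bits remain
Read 2: bits[5:15] width=10 -> value=574 (bin 1000111110); offset now 15 = byte 1 bit 7; 25 bits remain
Read 3: bits[15:19] width=4 -> value=12 (bin 1100); offset now 19 = byte 2 bit 3; 21 bits remain
Read 4: bits[19:31] width=12 -> value=2842 (bin 101100011010); offset now 31 = byte 3 bit 7; 9 bits remain
Read 5: bits[31:34] width=3 -> value=3 (bin 011); offset now 34 = byte 4 bit 2; 6 bits remain
Read 6: bits[34:36] width=2 -> value=1 (bin 01); offset now 36 = byte 4 bit 4; 4 bits remain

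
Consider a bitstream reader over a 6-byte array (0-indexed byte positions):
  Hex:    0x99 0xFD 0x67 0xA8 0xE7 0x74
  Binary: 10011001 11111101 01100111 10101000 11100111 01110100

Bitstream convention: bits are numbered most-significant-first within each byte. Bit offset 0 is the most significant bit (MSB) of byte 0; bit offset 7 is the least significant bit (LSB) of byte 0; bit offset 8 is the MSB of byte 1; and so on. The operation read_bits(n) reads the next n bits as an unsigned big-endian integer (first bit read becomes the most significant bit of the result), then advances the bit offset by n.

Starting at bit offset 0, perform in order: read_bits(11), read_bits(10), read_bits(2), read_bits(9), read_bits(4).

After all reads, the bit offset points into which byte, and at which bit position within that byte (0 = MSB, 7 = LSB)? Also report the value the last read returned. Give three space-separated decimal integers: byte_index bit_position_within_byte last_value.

Answer: 4 4 14

Derivation:
Read 1: bits[0:11] width=11 -> value=1231 (bin 10011001111); offset now 11 = byte 1 bit 3; 37 bits remain
Read 2: bits[11:21] width=10 -> value=940 (bin 1110101100); offset now 21 = byte 2 bit 5; 27 bits remain
Read 3: bits[21:23] width=2 -> value=3 (bin 11); offset now 23 = byte 2 bit 7; 25 bits remain
Read 4: bits[23:32] width=9 -> value=424 (bin 110101000); offset now 32 = byte 4 bit 0; 16 bits remain
Read 5: bits[32:36] width=4 -> value=14 (bin 1110); offset now 36 = byte 4 bit 4; 12 bits remain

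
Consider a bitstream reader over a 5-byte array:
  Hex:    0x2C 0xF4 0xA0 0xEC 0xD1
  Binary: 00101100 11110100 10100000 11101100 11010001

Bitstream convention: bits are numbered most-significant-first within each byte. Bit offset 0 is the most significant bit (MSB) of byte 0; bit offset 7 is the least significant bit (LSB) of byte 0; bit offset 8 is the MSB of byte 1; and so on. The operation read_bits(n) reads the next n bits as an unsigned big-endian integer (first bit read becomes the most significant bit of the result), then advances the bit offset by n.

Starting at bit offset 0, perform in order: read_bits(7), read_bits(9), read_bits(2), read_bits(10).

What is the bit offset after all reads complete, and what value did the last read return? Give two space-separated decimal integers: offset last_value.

Answer: 28 526

Derivation:
Read 1: bits[0:7] width=7 -> value=22 (bin 0010110); offset now 7 = byte 0 bit 7; 33 bits remain
Read 2: bits[7:16] width=9 -> value=244 (bin 011110100); offset now 16 = byte 2 bit 0; 24 bits remain
Read 3: bits[16:18] width=2 -> value=2 (bin 10); offset now 18 = byte 2 bit 2; 22 bits remain
Read 4: bits[18:28] width=10 -> value=526 (bin 1000001110); offset now 28 = byte 3 bit 4; 12 bits remain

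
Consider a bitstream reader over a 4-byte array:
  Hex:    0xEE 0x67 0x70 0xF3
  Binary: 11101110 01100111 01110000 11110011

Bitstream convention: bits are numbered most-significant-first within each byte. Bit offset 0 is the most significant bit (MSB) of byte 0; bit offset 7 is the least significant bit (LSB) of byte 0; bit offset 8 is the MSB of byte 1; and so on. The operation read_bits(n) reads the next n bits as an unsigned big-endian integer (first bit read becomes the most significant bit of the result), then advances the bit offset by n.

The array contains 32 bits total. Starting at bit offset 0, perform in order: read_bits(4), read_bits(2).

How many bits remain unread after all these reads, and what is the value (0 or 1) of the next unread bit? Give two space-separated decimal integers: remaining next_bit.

Read 1: bits[0:4] width=4 -> value=14 (bin 1110); offset now 4 = byte 0 bit 4; 28 bits remain
Read 2: bits[4:6] width=2 -> value=3 (bin 11); offset now 6 = byte 0 bit 6; 26 bits remain

Answer: 26 1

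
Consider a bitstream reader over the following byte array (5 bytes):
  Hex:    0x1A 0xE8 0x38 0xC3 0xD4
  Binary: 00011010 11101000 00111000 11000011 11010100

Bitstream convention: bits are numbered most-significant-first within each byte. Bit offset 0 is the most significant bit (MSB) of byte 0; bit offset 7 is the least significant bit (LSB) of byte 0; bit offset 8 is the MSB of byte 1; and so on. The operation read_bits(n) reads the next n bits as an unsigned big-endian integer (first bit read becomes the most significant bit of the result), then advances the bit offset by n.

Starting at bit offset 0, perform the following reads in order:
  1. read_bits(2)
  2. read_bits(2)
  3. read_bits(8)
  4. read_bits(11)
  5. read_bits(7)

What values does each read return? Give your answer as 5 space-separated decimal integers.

Answer: 0 1 174 1052 48

Derivation:
Read 1: bits[0:2] width=2 -> value=0 (bin 00); offset now 2 = byte 0 bit 2; 38 bits remain
Read 2: bits[2:4] width=2 -> value=1 (bin 01); offset now 4 = byte 0 bit 4; 36 bits remain
Read 3: bits[4:12] width=8 -> value=174 (bin 10101110); offset now 12 = byte 1 bit 4; 28 bits remain
Read 4: bits[12:23] width=11 -> value=1052 (bin 10000011100); offset now 23 = byte 2 bit 7; 17 bits remain
Read 5: bits[23:30] width=7 -> value=48 (bin 0110000); offset now 30 = byte 3 bit 6; 10 bits remain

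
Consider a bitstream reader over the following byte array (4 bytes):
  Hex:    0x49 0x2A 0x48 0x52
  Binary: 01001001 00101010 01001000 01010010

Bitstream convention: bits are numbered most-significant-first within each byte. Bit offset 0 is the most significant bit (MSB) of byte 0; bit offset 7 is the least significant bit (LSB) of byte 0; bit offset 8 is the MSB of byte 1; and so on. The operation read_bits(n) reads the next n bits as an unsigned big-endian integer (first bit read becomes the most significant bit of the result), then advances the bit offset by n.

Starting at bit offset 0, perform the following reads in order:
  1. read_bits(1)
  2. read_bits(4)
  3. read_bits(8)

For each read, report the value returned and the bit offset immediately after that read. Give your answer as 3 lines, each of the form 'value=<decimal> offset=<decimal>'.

Answer: value=0 offset=1
value=9 offset=5
value=37 offset=13

Derivation:
Read 1: bits[0:1] width=1 -> value=0 (bin 0); offset now 1 = byte 0 bit 1; 31 bits remain
Read 2: bits[1:5] width=4 -> value=9 (bin 1001); offset now 5 = byte 0 bit 5; 27 bits remain
Read 3: bits[5:13] width=8 -> value=37 (bin 00100101); offset now 13 = byte 1 bit 5; 19 bits remain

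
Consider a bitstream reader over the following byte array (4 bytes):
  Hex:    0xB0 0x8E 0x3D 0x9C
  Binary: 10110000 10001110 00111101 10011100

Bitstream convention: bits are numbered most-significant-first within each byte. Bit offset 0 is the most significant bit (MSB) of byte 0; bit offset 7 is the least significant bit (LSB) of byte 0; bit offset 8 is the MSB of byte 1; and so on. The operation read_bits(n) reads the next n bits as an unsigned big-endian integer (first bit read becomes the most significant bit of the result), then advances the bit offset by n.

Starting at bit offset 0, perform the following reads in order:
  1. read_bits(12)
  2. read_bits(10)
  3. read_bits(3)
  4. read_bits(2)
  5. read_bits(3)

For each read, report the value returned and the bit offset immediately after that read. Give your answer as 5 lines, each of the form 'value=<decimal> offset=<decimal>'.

Read 1: bits[0:12] width=12 -> value=2824 (bin 101100001000); offset now 12 = byte 1 bit 4; 20 bits remain
Read 2: bits[12:22] width=10 -> value=911 (bin 1110001111); offset now 22 = byte 2 bit 6; 10 bits remain
Read 3: bits[22:25] width=3 -> value=3 (bin 011); offset now 25 = byte 3 bit 1; 7 bits remain
Read 4: bits[25:27] width=2 -> value=0 (bin 00); offset now 27 = byte 3 bit 3; 5 bits remain
Read 5: bits[27:30] width=3 -> value=7 (bin 111); offset now 30 = byte 3 bit 6; 2 bits remain

Answer: value=2824 offset=12
value=911 offset=22
value=3 offset=25
value=0 offset=27
value=7 offset=30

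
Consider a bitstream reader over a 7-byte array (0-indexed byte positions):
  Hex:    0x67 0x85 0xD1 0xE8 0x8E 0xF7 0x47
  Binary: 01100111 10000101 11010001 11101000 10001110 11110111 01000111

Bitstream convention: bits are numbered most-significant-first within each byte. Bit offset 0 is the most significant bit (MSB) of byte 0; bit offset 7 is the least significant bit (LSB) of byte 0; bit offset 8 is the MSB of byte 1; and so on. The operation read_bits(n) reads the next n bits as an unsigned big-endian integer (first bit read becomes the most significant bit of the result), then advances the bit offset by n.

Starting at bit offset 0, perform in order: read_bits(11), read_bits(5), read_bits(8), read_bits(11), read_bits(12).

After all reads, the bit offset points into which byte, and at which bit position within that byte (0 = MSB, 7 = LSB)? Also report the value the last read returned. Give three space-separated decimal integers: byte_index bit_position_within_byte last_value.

Answer: 5 7 1915

Derivation:
Read 1: bits[0:11] width=11 -> value=828 (bin 01100111100); offset now 11 = byte 1 bit 3; 45 bits remain
Read 2: bits[11:16] width=5 -> value=5 (bin 00101); offset now 16 = byte 2 bit 0; 40 bits remain
Read 3: bits[16:24] width=8 -> value=209 (bin 11010001); offset now 24 = byte 3 bit 0; 32 bits remain
Read 4: bits[24:35] width=11 -> value=1860 (bin 11101000100); offset now 35 = byte 4 bit 3; 21 bits remain
Read 5: bits[35:47] width=12 -> value=1915 (bin 011101111011); offset now 47 = byte 5 bit 7; 9 bits remain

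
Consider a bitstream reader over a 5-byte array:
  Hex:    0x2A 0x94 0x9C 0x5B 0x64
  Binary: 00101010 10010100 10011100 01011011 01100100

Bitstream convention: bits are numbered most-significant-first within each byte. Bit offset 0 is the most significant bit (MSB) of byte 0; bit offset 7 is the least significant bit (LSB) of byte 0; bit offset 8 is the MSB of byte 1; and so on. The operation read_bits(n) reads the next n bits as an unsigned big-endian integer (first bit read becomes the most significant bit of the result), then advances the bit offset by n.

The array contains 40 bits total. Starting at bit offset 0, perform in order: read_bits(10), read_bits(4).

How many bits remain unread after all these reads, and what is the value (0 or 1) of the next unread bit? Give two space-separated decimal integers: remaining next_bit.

Read 1: bits[0:10] width=10 -> value=170 (bin 0010101010); offset now 10 = byte 1 bit 2; 30 bits remain
Read 2: bits[10:14] width=4 -> value=5 (bin 0101); offset now 14 = byte 1 bit 6; 26 bits remain

Answer: 26 0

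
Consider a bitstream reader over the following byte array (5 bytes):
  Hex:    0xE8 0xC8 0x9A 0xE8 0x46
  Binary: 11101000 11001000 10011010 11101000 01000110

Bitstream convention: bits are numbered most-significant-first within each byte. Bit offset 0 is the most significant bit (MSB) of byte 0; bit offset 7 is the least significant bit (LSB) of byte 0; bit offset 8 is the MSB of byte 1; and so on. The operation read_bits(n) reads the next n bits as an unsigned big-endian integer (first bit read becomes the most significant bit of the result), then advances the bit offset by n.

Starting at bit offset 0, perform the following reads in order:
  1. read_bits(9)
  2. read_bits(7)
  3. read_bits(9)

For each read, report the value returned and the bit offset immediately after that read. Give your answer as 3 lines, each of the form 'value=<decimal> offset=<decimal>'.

Read 1: bits[0:9] width=9 -> value=465 (bin 111010001); offset now 9 = byte 1 bit 1; 31 bits remain
Read 2: bits[9:16] width=7 -> value=72 (bin 1001000); offset now 16 = byte 2 bit 0; 24 bits remain
Read 3: bits[16:25] width=9 -> value=309 (bin 100110101); offset now 25 = byte 3 bit 1; 15 bits remain

Answer: value=465 offset=9
value=72 offset=16
value=309 offset=25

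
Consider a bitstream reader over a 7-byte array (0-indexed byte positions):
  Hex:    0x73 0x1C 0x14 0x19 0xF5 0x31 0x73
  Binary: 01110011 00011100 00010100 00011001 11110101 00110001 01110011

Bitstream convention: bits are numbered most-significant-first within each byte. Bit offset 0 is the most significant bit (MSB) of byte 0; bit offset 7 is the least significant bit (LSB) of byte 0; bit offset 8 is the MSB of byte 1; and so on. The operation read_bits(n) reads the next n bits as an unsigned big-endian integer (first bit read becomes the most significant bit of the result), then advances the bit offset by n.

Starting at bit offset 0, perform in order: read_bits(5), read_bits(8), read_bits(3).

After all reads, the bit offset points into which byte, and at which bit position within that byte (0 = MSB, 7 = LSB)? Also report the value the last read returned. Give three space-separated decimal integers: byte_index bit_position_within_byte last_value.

Answer: 2 0 4

Derivation:
Read 1: bits[0:5] width=5 -> value=14 (bin 01110); offset now 5 = byte 0 bit 5; 51 bits remain
Read 2: bits[5:13] width=8 -> value=99 (bin 01100011); offset now 13 = byte 1 bit 5; 43 bits remain
Read 3: bits[13:16] width=3 -> value=4 (bin 100); offset now 16 = byte 2 bit 0; 40 bits remain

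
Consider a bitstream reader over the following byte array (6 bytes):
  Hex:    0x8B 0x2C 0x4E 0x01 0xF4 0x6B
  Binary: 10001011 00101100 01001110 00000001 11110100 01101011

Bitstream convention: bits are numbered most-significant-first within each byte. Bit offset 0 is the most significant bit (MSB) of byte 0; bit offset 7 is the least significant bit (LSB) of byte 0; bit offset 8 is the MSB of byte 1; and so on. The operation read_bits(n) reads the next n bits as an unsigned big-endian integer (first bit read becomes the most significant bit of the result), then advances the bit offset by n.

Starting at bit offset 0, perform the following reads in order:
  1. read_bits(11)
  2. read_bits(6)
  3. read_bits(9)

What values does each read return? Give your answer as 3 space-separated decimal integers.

Answer: 1113 24 312

Derivation:
Read 1: bits[0:11] width=11 -> value=1113 (bin 10001011001); offset now 11 = byte 1 bit 3; 37 bits remain
Read 2: bits[11:17] width=6 -> value=24 (bin 011000); offset now 17 = byte 2 bit 1; 31 bits remain
Read 3: bits[17:26] width=9 -> value=312 (bin 100111000); offset now 26 = byte 3 bit 2; 22 bits remain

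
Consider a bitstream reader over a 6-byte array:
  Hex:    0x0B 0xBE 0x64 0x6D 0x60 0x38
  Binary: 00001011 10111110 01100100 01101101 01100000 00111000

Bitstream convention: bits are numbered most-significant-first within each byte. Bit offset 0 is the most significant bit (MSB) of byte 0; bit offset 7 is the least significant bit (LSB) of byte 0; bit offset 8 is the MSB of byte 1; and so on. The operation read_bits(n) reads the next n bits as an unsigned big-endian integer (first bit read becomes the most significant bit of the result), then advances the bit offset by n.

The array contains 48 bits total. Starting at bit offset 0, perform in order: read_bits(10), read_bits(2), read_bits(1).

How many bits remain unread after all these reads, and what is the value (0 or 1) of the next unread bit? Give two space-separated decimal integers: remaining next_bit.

Answer: 35 1

Derivation:
Read 1: bits[0:10] width=10 -> value=46 (bin 0000101110); offset now 10 = byte 1 bit 2; 38 bits remain
Read 2: bits[10:12] width=2 -> value=3 (bin 11); offset now 12 = byte 1 bit 4; 36 bits remain
Read 3: bits[12:13] width=1 -> value=1 (bin 1); offset now 13 = byte 1 bit 5; 35 bits remain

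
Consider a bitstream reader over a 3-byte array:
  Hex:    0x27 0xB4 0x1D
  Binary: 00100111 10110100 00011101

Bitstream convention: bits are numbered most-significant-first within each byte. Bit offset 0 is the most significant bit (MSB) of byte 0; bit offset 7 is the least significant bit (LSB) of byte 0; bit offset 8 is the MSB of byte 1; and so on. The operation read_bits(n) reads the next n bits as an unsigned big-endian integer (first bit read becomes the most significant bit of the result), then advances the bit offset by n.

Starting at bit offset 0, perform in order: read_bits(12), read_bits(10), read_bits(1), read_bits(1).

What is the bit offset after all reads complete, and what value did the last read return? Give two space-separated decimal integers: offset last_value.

Read 1: bits[0:12] width=12 -> value=635 (bin 001001111011); offset now 12 = byte 1 bit 4; 12 bits remain
Read 2: bits[12:22] width=10 -> value=263 (bin 0100000111); offset now 22 = byte 2 bit 6; 2 bits remain
Read 3: bits[22:23] width=1 -> value=0 (bin 0); offset now 23 = byte 2 bit 7; 1 bits remain
Read 4: bits[23:24] width=1 -> value=1 (bin 1); offset now 24 = byte 3 bit 0; 0 bits remain

Answer: 24 1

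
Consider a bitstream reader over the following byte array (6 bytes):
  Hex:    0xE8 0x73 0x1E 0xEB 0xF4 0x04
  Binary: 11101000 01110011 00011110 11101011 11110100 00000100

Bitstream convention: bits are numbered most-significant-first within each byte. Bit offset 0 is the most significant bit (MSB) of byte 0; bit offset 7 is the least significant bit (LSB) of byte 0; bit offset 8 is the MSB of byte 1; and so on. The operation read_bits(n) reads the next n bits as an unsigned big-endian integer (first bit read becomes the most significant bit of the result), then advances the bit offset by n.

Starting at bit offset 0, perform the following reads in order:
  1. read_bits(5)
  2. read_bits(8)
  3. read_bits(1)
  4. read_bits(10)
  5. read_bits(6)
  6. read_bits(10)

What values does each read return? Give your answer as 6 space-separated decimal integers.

Read 1: bits[0:5] width=5 -> value=29 (bin 11101); offset now 5 = byte 0 bit 5; 43 bits remain
Read 2: bits[5:13] width=8 -> value=14 (bin 00001110); offset now 13 = byte 1 bit 5; 35 bits remain
Read 3: bits[13:14] width=1 -> value=0 (bin 0); offset now 14 = byte 1 bit 6; 34 bits remain
Read 4: bits[14:24] width=10 -> value=798 (bin 1100011110); offset now 24 = byte 3 bit 0; 24 bits remain
Read 5: bits[24:30] width=6 -> value=58 (bin 111010); offset now 30 = byte 3 bit 6; 18 bits remain
Read 6: bits[30:40] width=10 -> value=1012 (bin 1111110100); offset now 40 = byte 5 bit 0; 8 bits remain

Answer: 29 14 0 798 58 1012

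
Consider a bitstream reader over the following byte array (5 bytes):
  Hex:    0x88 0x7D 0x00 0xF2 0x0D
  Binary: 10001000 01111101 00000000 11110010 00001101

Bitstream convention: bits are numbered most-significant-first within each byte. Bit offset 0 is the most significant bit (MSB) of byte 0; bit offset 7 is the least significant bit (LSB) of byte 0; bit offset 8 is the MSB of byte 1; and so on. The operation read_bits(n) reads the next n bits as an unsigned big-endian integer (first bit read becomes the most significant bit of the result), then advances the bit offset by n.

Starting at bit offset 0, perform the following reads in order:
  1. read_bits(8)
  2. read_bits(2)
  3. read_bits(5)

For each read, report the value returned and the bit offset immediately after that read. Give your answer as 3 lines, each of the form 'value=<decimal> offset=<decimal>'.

Read 1: bits[0:8] width=8 -> value=136 (bin 10001000); offset now 8 = byte 1 bit 0; 32 bits remain
Read 2: bits[8:10] width=2 -> value=1 (bin 01); offset now 10 = byte 1 bit 2; 30 bits remain
Read 3: bits[10:15] width=5 -> value=30 (bin 11110); offset now 15 = byte 1 bit 7; 25 bits remain

Answer: value=136 offset=8
value=1 offset=10
value=30 offset=15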